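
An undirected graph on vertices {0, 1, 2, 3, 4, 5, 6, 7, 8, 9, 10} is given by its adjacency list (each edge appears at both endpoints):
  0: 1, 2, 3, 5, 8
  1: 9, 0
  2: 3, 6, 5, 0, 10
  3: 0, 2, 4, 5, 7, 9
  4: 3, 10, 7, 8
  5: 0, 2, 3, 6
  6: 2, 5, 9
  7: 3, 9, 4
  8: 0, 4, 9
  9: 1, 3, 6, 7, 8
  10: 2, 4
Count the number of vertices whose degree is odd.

Degrees: 0:5, 1:2, 2:5, 3:6, 4:4, 5:4, 6:3, 7:3, 8:3, 9:5, 10:2
Odd-degree vertices: 0, 2, 6, 7, 8, 9.

6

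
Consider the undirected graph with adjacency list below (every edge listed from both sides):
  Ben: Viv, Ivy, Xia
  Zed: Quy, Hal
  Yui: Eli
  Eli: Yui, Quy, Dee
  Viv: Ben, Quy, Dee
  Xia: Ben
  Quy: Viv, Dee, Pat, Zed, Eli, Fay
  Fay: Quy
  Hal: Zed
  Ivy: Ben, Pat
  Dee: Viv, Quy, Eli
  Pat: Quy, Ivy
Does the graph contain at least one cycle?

Yes

The graph has 12 vertices, 14 edges, and 1 connected component.
Since 14 > 12 - 1, a cycle must exist; for instance Ben-Viv-Quy-Pat-Ivy-Ben.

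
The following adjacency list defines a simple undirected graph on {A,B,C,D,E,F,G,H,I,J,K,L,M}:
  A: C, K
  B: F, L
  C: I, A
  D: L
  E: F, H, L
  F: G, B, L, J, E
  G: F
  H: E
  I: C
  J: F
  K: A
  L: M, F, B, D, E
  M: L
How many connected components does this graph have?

2

Component: {A, C, I, K}
Component: {B, D, E, F, G, H, J, L, M}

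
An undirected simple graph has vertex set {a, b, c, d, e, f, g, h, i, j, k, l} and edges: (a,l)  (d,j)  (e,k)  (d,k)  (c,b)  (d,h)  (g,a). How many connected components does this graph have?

5

Component: {f}
Component: {i}
Component: {b, c}
Component: {a, g, l}
Component: {d, e, h, j, k}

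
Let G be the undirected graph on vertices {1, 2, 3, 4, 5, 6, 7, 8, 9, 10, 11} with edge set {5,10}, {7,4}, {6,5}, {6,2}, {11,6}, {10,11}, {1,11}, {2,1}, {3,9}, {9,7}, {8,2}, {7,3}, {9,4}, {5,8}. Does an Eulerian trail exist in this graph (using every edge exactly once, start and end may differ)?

Degrees: 1:2, 2:3, 3:2, 4:2, 5:3, 6:3, 7:3, 8:2, 9:3, 10:2, 11:3
Odd-degree vertices: 2, 5, 6, 7, 9, 11 (6 total).
With 6 odd-degree vertices (more than two), no single trail can use every edge.

No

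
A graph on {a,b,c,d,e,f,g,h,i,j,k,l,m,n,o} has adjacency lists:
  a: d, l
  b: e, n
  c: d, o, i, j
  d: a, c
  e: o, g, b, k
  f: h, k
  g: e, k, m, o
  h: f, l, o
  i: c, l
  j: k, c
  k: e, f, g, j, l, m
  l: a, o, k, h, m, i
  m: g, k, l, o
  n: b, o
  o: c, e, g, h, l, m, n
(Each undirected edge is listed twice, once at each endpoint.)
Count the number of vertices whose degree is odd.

Degrees: a:2, b:2, c:4, d:2, e:4, f:2, g:4, h:3, i:2, j:2, k:6, l:6, m:4, n:2, o:7
Odd-degree vertices: h, o.

2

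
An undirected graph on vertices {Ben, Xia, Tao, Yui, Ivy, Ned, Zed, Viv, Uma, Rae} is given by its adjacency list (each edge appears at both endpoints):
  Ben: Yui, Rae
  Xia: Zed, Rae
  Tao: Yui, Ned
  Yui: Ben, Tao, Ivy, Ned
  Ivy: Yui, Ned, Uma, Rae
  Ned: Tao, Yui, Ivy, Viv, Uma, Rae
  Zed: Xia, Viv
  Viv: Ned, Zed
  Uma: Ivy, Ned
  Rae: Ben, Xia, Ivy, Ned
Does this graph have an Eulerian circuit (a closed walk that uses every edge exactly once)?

Yes

Degrees: Ben:2, Xia:2, Tao:2, Yui:4, Ivy:4, Ned:6, Zed:2, Viv:2, Uma:2, Rae:4
Every vertex has even degree and the edges form a single connected piece, so an Eulerian circuit exists.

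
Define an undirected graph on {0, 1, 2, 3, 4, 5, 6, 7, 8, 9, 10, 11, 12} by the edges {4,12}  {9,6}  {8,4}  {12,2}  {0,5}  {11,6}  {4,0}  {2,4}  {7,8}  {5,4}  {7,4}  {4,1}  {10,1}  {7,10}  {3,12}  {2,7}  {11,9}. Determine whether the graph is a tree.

The graph has 13 vertices and 17 edges.
It is not connected, so it is not a tree.

No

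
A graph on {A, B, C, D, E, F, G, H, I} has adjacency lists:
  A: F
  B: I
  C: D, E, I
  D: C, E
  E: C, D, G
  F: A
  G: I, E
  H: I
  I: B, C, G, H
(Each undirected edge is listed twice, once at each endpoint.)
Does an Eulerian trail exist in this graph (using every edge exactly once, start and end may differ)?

No

Degrees: A:1, B:1, C:3, D:2, E:3, F:1, G:2, H:1, I:4
Odd-degree vertices: A, B, C, E, F, H (6 total).
An Eulerian trail requires 0 or 2 odd-degree vertices; here there are 6.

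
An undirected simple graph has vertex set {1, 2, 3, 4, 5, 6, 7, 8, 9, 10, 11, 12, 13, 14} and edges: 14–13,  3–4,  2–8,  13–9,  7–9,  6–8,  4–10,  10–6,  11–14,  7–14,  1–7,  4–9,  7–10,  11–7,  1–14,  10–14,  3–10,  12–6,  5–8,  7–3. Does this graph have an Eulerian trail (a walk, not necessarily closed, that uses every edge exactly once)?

Degrees: 1:2, 2:1, 3:3, 4:3, 5:1, 6:3, 7:6, 8:3, 9:3, 10:5, 11:2, 12:1, 13:2, 14:5
Odd-degree vertices: 2, 3, 4, 5, 6, 8, 9, 10, 12, 14 (10 total).
With 10 odd-degree vertices (more than two), no single trail can use every edge.

No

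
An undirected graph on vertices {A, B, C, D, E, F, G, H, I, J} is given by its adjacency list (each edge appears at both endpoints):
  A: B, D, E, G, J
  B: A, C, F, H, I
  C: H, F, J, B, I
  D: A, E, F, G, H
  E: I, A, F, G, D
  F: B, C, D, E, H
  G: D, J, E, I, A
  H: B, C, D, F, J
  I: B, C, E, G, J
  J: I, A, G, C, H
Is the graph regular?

Degrees: A:5, B:5, C:5, D:5, E:5, F:5, G:5, H:5, I:5, J:5
Every vertex has degree 5, so the graph is 5-regular.

Yes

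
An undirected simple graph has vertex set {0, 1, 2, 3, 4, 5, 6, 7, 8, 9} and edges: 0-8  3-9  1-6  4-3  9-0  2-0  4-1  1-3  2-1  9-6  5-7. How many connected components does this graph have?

Component: {5, 7}
Component: {0, 1, 2, 3, 4, 6, 8, 9}

2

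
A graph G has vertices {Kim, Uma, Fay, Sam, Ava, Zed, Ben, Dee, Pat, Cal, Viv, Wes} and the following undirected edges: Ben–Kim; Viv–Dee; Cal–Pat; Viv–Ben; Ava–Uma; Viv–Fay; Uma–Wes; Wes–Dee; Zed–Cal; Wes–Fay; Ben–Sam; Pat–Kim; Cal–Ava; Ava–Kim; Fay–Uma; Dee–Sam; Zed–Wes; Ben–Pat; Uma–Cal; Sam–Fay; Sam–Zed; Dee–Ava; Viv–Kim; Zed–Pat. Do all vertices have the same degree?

Yes

Degrees: Kim:4, Uma:4, Fay:4, Sam:4, Ava:4, Zed:4, Ben:4, Dee:4, Pat:4, Cal:4, Viv:4, Wes:4
Every vertex has degree 4, so the graph is 4-regular.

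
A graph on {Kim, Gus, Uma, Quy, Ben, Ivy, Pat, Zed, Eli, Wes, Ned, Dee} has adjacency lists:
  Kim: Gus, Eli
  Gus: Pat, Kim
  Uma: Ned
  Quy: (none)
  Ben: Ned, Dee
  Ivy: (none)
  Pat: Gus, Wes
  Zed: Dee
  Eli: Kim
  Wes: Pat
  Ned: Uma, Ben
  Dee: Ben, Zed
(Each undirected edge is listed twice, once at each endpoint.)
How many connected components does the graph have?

Component: {Quy}
Component: {Ivy}
Component: {Kim, Gus, Pat, Eli, Wes}
Component: {Uma, Ben, Zed, Ned, Dee}

4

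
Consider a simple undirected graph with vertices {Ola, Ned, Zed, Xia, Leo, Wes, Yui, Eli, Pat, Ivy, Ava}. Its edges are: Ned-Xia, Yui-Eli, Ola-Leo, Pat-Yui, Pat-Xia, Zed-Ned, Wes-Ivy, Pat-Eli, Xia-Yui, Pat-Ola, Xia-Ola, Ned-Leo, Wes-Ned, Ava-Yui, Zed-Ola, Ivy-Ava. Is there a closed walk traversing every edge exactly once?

Degrees: Ola:4, Ned:4, Zed:2, Xia:4, Leo:2, Wes:2, Yui:4, Eli:2, Pat:4, Ivy:2, Ava:2
All degrees are even and the non-isolated vertices are connected — an Eulerian circuit exists.

Yes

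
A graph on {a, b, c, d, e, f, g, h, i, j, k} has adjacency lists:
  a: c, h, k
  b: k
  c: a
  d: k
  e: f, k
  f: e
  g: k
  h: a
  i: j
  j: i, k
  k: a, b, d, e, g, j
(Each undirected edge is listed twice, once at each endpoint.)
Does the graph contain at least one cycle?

|V| = 11, |E| = 10, number of components = 1.
Since 10 = 11 - 1, the graph is a forest and contains no cycle.

No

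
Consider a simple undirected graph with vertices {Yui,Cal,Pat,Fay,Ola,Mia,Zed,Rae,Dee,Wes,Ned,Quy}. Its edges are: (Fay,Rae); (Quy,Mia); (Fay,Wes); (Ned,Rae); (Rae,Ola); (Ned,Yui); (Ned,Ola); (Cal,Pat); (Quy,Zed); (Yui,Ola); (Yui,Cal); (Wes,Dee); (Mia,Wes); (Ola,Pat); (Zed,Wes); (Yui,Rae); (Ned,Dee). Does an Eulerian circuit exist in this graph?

Degrees: Yui:4, Cal:2, Pat:2, Fay:2, Ola:4, Mia:2, Zed:2, Rae:4, Dee:2, Wes:4, Ned:4, Quy:2
Every vertex has even degree and the edges form a single connected piece, so an Eulerian circuit exists.

Yes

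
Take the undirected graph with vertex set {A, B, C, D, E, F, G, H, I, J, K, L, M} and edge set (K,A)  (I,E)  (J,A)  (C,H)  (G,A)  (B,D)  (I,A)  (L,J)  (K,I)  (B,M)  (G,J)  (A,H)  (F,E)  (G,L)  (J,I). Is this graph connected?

Component: {B, D, M}
Component: {A, C, E, F, G, H, I, J, K, L}
No edge joins these 2 groups, so the graph is disconnected.

No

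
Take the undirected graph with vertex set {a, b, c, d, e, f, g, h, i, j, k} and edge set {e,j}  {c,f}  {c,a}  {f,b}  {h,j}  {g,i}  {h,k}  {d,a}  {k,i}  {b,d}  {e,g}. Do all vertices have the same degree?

Degrees: a:2, b:2, c:2, d:2, e:2, f:2, g:2, h:2, i:2, j:2, k:2
All degrees equal 2; the graph is regular.

Yes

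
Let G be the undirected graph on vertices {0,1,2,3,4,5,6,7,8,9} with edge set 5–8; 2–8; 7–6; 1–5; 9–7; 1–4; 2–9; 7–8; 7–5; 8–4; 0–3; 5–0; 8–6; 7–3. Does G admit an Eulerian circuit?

No

Degrees: 0:2, 1:2, 2:2, 3:2, 4:2, 5:4, 6:2, 7:5, 8:5, 9:2
7, 8 have odd degree; an Eulerian circuit needs every degree to be even, so none exists.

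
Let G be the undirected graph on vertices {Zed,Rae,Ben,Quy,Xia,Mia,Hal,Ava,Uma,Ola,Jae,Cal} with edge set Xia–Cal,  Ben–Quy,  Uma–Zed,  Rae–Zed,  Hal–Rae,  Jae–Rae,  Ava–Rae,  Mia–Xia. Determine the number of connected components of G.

Component: {Ola}
Component: {Ben, Quy}
Component: {Xia, Mia, Cal}
Component: {Zed, Rae, Hal, Ava, Uma, Jae}

4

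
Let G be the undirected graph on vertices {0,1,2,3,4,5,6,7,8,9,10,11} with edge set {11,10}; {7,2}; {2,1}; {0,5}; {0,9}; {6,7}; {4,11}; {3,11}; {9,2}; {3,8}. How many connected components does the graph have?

2

Component: {3, 4, 8, 10, 11}
Component: {0, 1, 2, 5, 6, 7, 9}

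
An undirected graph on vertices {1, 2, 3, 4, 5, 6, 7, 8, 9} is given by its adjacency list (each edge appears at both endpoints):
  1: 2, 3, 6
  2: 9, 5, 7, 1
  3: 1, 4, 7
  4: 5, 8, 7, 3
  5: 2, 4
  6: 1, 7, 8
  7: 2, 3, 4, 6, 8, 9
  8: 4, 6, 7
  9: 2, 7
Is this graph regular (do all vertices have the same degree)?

No

Degrees: 1:3, 2:4, 3:3, 4:4, 5:2, 6:3, 7:6, 8:3, 9:2
Vertex 5 has degree 2 while 7 has degree 6, so the graph is not regular.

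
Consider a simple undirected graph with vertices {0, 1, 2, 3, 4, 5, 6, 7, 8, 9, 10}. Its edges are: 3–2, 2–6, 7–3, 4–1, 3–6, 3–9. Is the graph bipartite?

6-2-3-6 is an odd cycle (length 3), and a bipartite graph can contain only even cycles.

No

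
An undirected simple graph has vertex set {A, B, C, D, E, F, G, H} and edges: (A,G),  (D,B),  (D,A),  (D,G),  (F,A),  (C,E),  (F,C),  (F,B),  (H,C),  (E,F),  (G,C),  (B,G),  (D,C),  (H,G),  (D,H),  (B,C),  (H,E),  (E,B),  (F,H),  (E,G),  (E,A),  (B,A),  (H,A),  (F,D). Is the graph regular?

Degrees: A:6, B:6, C:6, D:6, E:6, F:6, G:6, H:6
Every vertex has degree 6, so the graph is 6-regular.

Yes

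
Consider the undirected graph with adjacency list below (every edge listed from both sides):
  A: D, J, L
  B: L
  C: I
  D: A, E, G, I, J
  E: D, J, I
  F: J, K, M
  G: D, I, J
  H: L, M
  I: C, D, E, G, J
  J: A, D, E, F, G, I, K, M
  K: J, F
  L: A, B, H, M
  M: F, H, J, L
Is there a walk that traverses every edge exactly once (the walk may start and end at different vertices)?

No

Degrees: A:3, B:1, C:1, D:5, E:3, F:3, G:3, H:2, I:5, J:8, K:2, L:4, M:4
Odd-degree vertices: A, B, C, D, E, F, G, I (8 total).
An Eulerian trail requires 0 or 2 odd-degree vertices; here there are 8.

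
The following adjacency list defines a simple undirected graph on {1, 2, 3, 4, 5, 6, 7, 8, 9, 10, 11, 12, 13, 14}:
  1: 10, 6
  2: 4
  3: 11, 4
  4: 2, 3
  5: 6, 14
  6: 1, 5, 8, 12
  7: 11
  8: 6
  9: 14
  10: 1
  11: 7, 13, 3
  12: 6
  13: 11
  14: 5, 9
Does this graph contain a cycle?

No

|V| = 14, |E| = 12, number of components = 2.
Since 12 = 14 - 2, the graph is a forest and contains no cycle.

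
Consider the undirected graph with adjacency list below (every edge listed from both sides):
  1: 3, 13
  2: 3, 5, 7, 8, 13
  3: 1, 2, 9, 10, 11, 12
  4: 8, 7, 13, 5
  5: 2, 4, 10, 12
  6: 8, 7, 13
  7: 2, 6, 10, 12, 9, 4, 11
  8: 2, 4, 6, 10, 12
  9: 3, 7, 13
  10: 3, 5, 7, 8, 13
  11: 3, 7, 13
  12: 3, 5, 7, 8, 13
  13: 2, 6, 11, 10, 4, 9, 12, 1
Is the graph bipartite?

A valid 2-coloring puts {3, 5, 7, 8, 13} on one side and {1, 2, 4, 6, 9, 10, 11, 12} on the other; every edge crosses between the two sides.

Yes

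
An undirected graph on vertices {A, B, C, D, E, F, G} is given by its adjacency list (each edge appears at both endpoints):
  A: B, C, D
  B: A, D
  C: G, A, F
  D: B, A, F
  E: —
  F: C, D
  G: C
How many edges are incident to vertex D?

3

Neighbors of D: A, B, F.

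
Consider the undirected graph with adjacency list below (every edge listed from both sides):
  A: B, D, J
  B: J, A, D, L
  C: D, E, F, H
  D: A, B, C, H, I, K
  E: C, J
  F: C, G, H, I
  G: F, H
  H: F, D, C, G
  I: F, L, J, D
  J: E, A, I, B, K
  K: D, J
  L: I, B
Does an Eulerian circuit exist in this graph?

Degrees: A:3, B:4, C:4, D:6, E:2, F:4, G:2, H:4, I:4, J:5, K:2, L:2
Vertices with odd degree: A, J. An Eulerian circuit requires all degrees even.

No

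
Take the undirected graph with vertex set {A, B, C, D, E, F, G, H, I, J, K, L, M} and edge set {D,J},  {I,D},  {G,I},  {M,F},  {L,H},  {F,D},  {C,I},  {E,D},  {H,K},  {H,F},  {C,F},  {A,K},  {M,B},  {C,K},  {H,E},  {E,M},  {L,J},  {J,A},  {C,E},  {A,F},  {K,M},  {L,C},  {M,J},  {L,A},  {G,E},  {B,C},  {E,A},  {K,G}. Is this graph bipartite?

The cycle J-A-L-J has length 3, which is odd, so the graph is not bipartite.

No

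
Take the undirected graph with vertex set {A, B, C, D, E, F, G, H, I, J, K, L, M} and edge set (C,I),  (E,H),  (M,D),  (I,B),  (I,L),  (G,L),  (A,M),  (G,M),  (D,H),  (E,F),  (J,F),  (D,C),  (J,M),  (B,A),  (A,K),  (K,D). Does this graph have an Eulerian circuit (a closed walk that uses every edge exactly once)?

Degrees: A:3, B:2, C:2, D:4, E:2, F:2, G:2, H:2, I:3, J:2, K:2, L:2, M:4
Vertices with odd degree: A, I. An Eulerian circuit requires all degrees even.

No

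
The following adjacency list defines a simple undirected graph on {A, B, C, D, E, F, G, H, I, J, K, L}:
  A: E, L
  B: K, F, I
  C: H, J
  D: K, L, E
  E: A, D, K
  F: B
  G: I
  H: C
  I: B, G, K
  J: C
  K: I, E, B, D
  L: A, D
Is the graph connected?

No

Component: {C, H, J}
Component: {A, B, D, E, F, G, I, K, L}
No edge joins these 2 groups, so the graph is disconnected.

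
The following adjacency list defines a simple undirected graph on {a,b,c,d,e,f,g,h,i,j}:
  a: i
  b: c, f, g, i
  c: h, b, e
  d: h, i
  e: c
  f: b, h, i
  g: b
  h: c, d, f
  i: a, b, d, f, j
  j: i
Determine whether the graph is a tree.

|V| = 10, |E| = 12.
Connected but with 12 > 9 edges, so it has a cycle and is not a tree.

No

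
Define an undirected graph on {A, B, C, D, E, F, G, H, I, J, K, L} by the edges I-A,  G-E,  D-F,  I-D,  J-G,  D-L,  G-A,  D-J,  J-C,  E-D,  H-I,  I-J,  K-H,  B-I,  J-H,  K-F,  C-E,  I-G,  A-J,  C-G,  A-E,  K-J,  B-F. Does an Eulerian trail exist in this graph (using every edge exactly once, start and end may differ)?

Degrees: A:4, B:2, C:3, D:5, E:4, F:3, G:5, H:3, I:6, J:7, K:3, L:1
Odd-degree vertices: C, D, F, G, H, J, K, L (8 total).
An Eulerian trail requires 0 or 2 odd-degree vertices; here there are 8.

No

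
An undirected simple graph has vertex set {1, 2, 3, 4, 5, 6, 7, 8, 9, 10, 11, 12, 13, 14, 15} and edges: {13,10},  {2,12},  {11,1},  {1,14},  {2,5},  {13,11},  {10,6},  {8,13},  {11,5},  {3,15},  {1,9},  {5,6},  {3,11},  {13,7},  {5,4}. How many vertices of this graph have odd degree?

8

Degrees: 1:3, 2:2, 3:2, 4:1, 5:4, 6:2, 7:1, 8:1, 9:1, 10:2, 11:4, 12:1, 13:4, 14:1, 15:1
Odd-degree vertices: 1, 4, 7, 8, 9, 12, 14, 15.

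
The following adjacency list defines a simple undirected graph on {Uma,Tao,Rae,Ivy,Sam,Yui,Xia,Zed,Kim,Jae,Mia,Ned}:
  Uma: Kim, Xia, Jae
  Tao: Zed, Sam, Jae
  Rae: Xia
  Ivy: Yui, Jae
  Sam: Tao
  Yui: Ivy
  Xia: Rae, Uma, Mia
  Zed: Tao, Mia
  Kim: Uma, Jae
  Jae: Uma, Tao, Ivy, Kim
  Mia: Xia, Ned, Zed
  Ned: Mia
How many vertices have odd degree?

8

Degrees: Uma:3, Tao:3, Rae:1, Ivy:2, Sam:1, Yui:1, Xia:3, Zed:2, Kim:2, Jae:4, Mia:3, Ned:1
Odd-degree vertices: Uma, Tao, Rae, Sam, Yui, Xia, Mia, Ned.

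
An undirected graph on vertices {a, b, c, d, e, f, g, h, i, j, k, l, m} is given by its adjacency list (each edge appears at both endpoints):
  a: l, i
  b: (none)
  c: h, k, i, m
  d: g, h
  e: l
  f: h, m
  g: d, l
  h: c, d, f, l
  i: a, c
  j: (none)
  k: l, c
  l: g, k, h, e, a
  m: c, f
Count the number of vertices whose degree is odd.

2

Degrees: a:2, b:0, c:4, d:2, e:1, f:2, g:2, h:4, i:2, j:0, k:2, l:5, m:2
Odd-degree vertices: e, l.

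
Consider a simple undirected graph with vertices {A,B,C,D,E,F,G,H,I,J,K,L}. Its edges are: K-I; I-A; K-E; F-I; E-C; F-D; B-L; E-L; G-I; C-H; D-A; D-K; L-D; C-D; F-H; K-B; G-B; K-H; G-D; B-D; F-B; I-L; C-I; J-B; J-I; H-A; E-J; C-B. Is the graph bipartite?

The cycle B-D-L-B has length 3, which is odd, so the graph is not bipartite.

No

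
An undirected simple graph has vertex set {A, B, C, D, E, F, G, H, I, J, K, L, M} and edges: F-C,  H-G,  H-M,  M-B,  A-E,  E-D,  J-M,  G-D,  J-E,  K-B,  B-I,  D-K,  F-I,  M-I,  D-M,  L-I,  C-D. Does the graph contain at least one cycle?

The graph has 13 vertices, 17 edges, and 1 connected component.
One cycle is D-M-I-F-C-D.

Yes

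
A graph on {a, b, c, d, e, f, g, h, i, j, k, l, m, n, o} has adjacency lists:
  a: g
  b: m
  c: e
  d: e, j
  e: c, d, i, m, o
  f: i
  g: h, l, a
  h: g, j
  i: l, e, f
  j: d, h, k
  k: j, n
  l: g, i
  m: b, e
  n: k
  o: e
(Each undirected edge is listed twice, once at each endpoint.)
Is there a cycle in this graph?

|V| = 15, |E| = 15, number of components = 1.
One cycle is g-h-j-d-e-i-l-g.

Yes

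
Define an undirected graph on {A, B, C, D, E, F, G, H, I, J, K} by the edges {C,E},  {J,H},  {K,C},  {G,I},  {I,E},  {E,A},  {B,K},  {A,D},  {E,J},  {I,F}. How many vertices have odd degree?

6

Degrees: A:2, B:1, C:2, D:1, E:4, F:1, G:1, H:1, I:3, J:2, K:2
Odd-degree vertices: B, D, F, G, H, I.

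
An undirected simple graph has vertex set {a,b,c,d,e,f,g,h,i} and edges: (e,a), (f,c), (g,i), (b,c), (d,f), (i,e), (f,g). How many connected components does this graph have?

Component: {h}
Component: {a, b, c, d, e, f, g, i}

2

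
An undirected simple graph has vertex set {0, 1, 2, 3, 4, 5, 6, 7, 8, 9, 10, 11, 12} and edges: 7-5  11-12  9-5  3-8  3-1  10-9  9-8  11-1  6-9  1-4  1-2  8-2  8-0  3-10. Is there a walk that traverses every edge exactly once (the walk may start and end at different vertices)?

No

Degrees: 0:1, 1:4, 2:2, 3:3, 4:1, 5:2, 6:1, 7:1, 8:4, 9:4, 10:2, 11:2, 12:1
Odd-degree vertices: 0, 3, 4, 6, 7, 12 (6 total).
An Eulerian trail requires 0 or 2 odd-degree vertices; here there are 6.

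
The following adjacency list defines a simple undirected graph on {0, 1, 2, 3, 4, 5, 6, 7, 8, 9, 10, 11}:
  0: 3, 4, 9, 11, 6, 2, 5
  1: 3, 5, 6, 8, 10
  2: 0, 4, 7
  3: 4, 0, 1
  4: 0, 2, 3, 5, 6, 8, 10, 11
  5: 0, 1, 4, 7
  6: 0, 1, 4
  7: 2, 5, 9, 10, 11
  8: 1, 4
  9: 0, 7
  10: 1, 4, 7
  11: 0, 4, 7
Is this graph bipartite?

No

4-0-11-4 is an odd cycle (length 3), and a bipartite graph can contain only even cycles.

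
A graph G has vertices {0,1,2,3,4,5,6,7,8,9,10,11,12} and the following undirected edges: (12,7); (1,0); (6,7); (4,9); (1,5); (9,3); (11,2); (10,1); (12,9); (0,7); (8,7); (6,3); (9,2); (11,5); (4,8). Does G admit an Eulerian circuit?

No

Degrees: 0:2, 1:3, 2:2, 3:2, 4:2, 5:2, 6:2, 7:4, 8:2, 9:4, 10:1, 11:2, 12:2
1, 10 have odd degree; an Eulerian circuit needs every degree to be even, so none exists.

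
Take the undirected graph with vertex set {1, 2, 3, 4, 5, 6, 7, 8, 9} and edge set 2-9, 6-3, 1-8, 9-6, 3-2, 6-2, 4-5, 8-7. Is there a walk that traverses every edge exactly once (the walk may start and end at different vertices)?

No

Degrees: 1:1, 2:3, 3:2, 4:1, 5:1, 6:3, 7:1, 8:2, 9:2
Odd-degree vertices: 1, 2, 4, 5, 6, 7 (6 total).
With 6 odd-degree vertices (more than two), no single trail can use every edge.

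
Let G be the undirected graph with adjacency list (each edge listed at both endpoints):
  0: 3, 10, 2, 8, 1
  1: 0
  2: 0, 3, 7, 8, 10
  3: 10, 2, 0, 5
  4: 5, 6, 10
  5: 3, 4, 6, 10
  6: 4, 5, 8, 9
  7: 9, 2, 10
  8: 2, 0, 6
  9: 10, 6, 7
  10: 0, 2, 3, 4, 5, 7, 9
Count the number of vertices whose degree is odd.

8

Degrees: 0:5, 1:1, 2:5, 3:4, 4:3, 5:4, 6:4, 7:3, 8:3, 9:3, 10:7
Odd-degree vertices: 0, 1, 2, 4, 7, 8, 9, 10.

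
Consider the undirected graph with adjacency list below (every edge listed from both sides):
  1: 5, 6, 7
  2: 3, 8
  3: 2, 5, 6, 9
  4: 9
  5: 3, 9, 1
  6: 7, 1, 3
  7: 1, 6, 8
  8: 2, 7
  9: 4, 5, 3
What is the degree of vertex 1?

Neighbors of 1: 5, 6, 7.

3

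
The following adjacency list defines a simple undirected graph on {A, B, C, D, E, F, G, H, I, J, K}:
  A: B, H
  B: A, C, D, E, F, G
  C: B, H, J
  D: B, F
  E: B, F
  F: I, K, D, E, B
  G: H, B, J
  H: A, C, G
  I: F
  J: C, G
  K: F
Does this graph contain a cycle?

The graph has 11 vertices, 15 edges, and 1 connected component.
Since 15 > 11 - 1, a cycle must exist; for instance B-D-F-B.

Yes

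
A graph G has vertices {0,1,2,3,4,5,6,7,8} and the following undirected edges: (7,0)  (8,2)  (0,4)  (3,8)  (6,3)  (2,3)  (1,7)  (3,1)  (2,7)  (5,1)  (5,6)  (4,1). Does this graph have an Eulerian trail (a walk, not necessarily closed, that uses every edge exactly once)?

Yes

Degrees: 0:2, 1:4, 2:3, 3:4, 4:2, 5:2, 6:2, 7:3, 8:2
Odd-degree vertices: 2, 7 (2 total).
The non-isolated vertices are connected and exactly 2 have odd degree, so an Eulerian trail exists (from 2 to 7).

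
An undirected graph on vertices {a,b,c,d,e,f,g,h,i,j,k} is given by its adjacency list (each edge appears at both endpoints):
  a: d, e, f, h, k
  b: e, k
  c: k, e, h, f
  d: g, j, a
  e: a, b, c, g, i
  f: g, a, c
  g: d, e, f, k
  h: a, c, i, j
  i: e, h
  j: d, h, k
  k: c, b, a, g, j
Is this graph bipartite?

Partition the vertices as {d, e, f, h, k} vs {a, b, c, g, i, j}. Each listed edge has one endpoint in each part, so the graph is bipartite.

Yes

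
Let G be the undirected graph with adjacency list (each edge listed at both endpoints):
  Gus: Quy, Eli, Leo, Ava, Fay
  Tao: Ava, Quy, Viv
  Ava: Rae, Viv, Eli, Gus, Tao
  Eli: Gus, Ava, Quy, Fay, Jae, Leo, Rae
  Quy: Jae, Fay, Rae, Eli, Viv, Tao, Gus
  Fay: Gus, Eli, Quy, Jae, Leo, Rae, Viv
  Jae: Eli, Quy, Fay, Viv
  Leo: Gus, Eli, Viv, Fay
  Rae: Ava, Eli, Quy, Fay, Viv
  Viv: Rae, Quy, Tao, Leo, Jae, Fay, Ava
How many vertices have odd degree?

8

Degrees: Gus:5, Tao:3, Ava:5, Eli:7, Quy:7, Fay:7, Jae:4, Leo:4, Rae:5, Viv:7
Odd-degree vertices: Gus, Tao, Ava, Eli, Quy, Fay, Rae, Viv.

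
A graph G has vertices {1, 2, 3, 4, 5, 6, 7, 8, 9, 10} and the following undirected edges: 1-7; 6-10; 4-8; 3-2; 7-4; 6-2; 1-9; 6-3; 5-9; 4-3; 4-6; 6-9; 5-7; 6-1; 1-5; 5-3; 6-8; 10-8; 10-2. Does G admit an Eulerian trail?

No

Degrees: 1:4, 2:3, 3:4, 4:4, 5:4, 6:7, 7:3, 8:3, 9:3, 10:3
Odd-degree vertices: 2, 6, 7, 8, 9, 10 (6 total).
An Eulerian trail requires 0 or 2 odd-degree vertices; here there are 6.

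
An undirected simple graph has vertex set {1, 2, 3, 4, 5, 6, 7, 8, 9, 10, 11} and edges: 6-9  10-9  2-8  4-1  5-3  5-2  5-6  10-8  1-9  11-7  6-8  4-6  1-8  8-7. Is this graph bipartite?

Partition the vertices as {4, 5, 8, 9, 11} vs {1, 2, 3, 6, 7, 10}. Each listed edge has one endpoint in each part, so the graph is bipartite.

Yes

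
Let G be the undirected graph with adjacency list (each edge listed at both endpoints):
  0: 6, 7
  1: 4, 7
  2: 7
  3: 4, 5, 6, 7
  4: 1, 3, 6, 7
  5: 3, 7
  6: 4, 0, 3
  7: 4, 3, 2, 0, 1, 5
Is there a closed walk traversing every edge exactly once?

No

Degrees: 0:2, 1:2, 2:1, 3:4, 4:4, 5:2, 6:3, 7:6
Vertices with odd degree: 2, 6. An Eulerian circuit requires all degrees even.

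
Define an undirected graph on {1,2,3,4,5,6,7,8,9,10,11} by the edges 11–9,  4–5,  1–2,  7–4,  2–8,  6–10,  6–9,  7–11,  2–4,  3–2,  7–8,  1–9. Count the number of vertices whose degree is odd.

6

Degrees: 1:2, 2:4, 3:1, 4:3, 5:1, 6:2, 7:3, 8:2, 9:3, 10:1, 11:2
Odd-degree vertices: 3, 4, 5, 7, 9, 10.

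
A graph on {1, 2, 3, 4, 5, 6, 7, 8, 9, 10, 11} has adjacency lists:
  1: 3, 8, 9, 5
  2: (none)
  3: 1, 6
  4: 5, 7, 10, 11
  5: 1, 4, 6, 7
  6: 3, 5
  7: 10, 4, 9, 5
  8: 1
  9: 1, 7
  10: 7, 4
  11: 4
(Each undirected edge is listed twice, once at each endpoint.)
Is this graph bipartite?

The cycle 10-7-4-10 has length 3, which is odd, so the graph is not bipartite.

No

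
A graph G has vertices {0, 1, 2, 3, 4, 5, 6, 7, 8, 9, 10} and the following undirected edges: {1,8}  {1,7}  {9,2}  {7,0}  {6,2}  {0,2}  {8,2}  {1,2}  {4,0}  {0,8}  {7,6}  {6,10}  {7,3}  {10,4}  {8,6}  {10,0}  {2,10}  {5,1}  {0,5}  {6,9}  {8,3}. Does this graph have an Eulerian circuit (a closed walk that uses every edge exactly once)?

No

Degrees: 0:6, 1:4, 2:6, 3:2, 4:2, 5:2, 6:5, 7:4, 8:5, 9:2, 10:4
Vertices with odd degree: 6, 8. An Eulerian circuit requires all degrees even.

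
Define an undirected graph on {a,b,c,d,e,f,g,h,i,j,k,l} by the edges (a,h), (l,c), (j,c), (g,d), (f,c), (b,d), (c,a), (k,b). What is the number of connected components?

4

Component: {e}
Component: {i}
Component: {b, d, g, k}
Component: {a, c, f, h, j, l}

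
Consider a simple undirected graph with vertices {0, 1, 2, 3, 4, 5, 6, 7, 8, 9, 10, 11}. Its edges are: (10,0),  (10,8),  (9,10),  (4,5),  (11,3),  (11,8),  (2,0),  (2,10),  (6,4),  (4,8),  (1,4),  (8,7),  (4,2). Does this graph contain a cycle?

Yes

|V| = 12, |E| = 13, number of components = 1.
Since 13 > 12 - 1, a cycle must exist; for instance 2-4-8-10-2.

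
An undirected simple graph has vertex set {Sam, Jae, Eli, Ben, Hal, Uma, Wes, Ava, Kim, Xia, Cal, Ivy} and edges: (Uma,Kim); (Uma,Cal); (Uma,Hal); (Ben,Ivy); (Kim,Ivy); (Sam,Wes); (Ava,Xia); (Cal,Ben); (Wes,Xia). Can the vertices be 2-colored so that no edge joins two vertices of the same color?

No

The cycle Kim-Uma-Cal-Ben-Ivy-Kim has length 5, which is odd, so the graph is not bipartite.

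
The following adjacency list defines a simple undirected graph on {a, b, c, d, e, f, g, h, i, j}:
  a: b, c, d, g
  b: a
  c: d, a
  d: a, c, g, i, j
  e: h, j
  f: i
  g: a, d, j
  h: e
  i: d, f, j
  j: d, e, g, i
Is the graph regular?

No

Degrees: a:4, b:1, c:2, d:5, e:2, f:1, g:3, h:1, i:3, j:4
Degrees are not all equal (e.g. deg(b)=1 but deg(d)=5); not regular.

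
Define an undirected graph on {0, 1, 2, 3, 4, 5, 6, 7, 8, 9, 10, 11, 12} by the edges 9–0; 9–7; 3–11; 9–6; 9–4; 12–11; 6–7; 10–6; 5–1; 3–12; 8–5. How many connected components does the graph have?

4

Component: {2}
Component: {1, 5, 8}
Component: {3, 11, 12}
Component: {0, 4, 6, 7, 9, 10}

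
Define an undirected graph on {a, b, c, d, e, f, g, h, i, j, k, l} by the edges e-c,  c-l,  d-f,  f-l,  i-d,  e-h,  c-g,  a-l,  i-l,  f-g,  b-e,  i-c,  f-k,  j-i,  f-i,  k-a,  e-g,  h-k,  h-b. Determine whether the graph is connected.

A breadth-first search from a visits a, k, l, f, h, c, i, g, d, b, e, j — all 12 vertices — so the graph is connected.

Yes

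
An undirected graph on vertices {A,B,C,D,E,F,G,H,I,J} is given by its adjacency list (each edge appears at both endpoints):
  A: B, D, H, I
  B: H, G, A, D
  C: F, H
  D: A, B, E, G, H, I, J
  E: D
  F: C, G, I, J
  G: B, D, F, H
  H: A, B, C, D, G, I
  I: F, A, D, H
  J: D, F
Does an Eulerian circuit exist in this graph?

No

Degrees: A:4, B:4, C:2, D:7, E:1, F:4, G:4, H:6, I:4, J:2
D, E have odd degree; an Eulerian circuit needs every degree to be even, so none exists.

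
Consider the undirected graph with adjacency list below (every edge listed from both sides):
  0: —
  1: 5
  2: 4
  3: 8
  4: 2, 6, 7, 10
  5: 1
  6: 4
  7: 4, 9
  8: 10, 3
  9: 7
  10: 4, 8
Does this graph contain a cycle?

No

The graph has 11 vertices, 8 edges, and 3 connected components.
Since 8 = 11 - 3, the graph is a forest and contains no cycle.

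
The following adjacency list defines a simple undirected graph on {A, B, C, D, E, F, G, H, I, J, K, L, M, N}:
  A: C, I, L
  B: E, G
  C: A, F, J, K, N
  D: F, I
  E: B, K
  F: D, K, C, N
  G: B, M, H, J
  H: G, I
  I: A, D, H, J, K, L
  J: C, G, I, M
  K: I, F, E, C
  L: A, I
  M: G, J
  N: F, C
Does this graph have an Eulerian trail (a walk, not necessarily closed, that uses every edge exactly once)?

Degrees: A:3, B:2, C:5, D:2, E:2, F:4, G:4, H:2, I:6, J:4, K:4, L:2, M:2, N:2
Odd-degree vertices: A, C (2 total).
The non-isolated vertices are connected and exactly 2 have odd degree, so an Eulerian trail exists (from A to C).

Yes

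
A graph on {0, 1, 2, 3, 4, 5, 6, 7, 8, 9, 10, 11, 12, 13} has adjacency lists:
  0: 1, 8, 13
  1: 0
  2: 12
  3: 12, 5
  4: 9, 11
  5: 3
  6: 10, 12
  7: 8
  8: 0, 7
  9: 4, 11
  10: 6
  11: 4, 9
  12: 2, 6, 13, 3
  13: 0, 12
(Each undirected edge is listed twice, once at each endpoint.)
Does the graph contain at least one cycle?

|V| = 14, |E| = 13, number of components = 2.
One cycle is 4-11-9-4.

Yes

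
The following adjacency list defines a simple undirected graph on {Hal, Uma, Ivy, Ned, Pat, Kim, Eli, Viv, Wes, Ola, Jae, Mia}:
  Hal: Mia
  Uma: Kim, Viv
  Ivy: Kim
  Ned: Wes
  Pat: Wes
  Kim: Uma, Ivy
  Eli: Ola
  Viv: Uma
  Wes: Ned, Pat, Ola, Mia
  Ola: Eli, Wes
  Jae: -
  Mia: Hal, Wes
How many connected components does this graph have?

Component: {Jae}
Component: {Uma, Ivy, Kim, Viv}
Component: {Hal, Ned, Pat, Eli, Wes, Ola, Mia}

3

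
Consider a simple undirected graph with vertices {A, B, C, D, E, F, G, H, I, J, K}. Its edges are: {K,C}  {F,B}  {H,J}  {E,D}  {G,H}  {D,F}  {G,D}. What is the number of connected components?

Component: {A}
Component: {I}
Component: {C, K}
Component: {B, D, E, F, G, H, J}

4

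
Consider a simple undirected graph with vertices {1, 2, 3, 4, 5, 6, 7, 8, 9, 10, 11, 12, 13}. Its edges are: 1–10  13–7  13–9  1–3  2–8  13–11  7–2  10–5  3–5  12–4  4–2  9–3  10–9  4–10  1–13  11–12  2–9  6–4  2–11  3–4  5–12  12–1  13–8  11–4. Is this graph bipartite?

No

11-4-2-11 is an odd cycle (length 3), and a bipartite graph can contain only even cycles.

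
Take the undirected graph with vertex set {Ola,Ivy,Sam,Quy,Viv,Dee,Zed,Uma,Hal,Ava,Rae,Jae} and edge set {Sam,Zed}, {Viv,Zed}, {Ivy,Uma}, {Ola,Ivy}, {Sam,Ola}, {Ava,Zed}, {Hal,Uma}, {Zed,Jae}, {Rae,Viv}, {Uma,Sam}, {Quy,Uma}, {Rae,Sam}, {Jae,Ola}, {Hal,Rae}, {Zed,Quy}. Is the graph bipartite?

Partition the vertices as {Ivy, Sam, Quy, Viv, Dee, Hal, Ava, Jae} vs {Ola, Zed, Uma, Rae}. Each listed edge has one endpoint in each part, so the graph is bipartite.

Yes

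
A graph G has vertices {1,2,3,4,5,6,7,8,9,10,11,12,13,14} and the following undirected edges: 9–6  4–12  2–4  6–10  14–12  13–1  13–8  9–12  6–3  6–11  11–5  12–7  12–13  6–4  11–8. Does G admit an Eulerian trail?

No

Degrees: 1:1, 2:1, 3:1, 4:3, 5:1, 6:5, 7:1, 8:2, 9:2, 10:1, 11:3, 12:5, 13:3, 14:1
Odd-degree vertices: 1, 2, 3, 4, 5, 6, 7, 10, 11, 12, 13, 14 (12 total).
With 12 odd-degree vertices (more than two), no single trail can use every edge.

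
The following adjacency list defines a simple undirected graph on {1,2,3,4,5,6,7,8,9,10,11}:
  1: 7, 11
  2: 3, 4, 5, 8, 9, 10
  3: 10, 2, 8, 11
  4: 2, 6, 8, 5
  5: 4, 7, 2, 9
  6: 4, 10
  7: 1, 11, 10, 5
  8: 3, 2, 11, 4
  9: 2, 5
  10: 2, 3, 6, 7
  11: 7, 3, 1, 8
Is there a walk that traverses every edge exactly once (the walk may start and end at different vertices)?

Yes

Degrees: 1:2, 2:6, 3:4, 4:4, 5:4, 6:2, 7:4, 8:4, 9:2, 10:4, 11:4
Odd-degree vertices: none (0 total).
The non-isolated vertices are connected and exactly 0 have odd degree, so an Eulerian trail exists.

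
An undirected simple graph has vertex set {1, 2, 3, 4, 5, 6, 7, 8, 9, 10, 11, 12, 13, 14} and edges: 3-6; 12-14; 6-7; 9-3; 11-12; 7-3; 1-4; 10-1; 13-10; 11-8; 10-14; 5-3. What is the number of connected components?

Component: {2}
Component: {3, 5, 6, 7, 9}
Component: {1, 4, 8, 10, 11, 12, 13, 14}

3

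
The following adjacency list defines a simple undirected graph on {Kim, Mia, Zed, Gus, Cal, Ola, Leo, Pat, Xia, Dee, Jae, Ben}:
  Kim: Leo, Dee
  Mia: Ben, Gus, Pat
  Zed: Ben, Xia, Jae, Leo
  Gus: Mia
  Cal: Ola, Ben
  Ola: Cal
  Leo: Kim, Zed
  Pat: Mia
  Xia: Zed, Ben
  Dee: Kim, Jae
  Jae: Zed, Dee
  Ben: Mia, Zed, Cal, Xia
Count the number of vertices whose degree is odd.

4

Degrees: Kim:2, Mia:3, Zed:4, Gus:1, Cal:2, Ola:1, Leo:2, Pat:1, Xia:2, Dee:2, Jae:2, Ben:4
Odd-degree vertices: Mia, Gus, Ola, Pat.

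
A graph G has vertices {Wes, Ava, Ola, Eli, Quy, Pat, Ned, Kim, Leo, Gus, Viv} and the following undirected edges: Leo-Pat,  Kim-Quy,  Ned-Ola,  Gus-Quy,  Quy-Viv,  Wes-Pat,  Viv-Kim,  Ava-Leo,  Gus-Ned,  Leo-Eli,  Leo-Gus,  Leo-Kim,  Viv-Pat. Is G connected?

Yes

Starting from Wes and exploring outward reaches every vertex (Wes, Pat, Leo, Viv, Kim, Eli, Ava, Gus, Quy, Ned, Ola); the graph is connected.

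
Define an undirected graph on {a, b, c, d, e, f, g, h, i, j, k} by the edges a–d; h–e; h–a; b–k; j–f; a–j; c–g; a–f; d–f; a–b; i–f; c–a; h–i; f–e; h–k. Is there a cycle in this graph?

Yes

The graph has 11 vertices, 15 edges, and 1 connected component.
Since 15 > 11 - 1, a cycle must exist; for instance a-j-f-i-h-a.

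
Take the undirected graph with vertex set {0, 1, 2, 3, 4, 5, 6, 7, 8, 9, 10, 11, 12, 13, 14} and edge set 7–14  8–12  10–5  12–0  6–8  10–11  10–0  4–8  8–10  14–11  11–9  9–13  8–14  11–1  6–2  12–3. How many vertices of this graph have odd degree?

Degrees: 0:2, 1:1, 2:1, 3:1, 4:1, 5:1, 6:2, 7:1, 8:5, 9:2, 10:4, 11:4, 12:3, 13:1, 14:3
Odd-degree vertices: 1, 2, 3, 4, 5, 7, 8, 12, 13, 14.

10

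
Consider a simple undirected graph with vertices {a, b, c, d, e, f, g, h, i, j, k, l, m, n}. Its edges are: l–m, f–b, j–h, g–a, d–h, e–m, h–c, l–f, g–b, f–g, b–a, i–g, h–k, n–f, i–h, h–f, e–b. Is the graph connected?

Starting from a and exploring outward reaches every vertex (a, g, b, f, i, e, h, n, l, m, j, c, k, d); the graph is connected.

Yes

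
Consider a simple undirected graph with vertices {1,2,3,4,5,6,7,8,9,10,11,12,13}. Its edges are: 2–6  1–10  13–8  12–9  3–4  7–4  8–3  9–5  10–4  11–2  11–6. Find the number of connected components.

3

Component: {2, 6, 11}
Component: {5, 9, 12}
Component: {1, 3, 4, 7, 8, 10, 13}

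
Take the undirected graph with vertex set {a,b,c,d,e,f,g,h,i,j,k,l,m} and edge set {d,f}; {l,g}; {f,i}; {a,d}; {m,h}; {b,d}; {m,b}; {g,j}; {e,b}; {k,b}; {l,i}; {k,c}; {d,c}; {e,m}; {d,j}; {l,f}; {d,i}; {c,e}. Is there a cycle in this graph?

The graph has 13 vertices, 18 edges, and 1 connected component.
One cycle is d-j-g-l-f-d.

Yes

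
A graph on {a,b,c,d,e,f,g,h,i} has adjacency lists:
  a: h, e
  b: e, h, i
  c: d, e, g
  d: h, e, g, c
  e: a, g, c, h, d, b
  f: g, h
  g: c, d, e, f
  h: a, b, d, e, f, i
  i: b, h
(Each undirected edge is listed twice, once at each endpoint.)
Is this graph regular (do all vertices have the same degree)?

No

Degrees: a:2, b:3, c:3, d:4, e:6, f:2, g:4, h:6, i:2
Vertex a has degree 2 while e has degree 6, so the graph is not regular.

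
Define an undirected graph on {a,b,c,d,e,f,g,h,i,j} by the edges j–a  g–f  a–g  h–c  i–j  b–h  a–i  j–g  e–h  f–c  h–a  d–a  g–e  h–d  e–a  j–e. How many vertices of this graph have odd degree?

2

Degrees: a:6, b:1, c:2, d:2, e:4, f:2, g:4, h:5, i:2, j:4
Odd-degree vertices: b, h.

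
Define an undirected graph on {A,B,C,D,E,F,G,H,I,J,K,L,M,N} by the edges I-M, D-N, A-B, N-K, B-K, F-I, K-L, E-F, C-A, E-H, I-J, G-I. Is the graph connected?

No

Component: {A, B, C, D, K, L, N}
Component: {E, F, G, H, I, J, M}
There are 2 separate components, so the graph is not connected.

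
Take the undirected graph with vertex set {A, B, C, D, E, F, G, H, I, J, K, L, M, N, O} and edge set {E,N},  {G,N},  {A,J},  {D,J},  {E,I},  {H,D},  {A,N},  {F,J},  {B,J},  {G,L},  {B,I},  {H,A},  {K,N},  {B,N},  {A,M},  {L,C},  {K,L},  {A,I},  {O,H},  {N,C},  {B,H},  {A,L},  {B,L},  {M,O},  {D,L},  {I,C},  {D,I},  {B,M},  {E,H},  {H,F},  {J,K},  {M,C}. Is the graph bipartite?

A valid 2-coloring puts {H, I, J, L, M, N} on one side and {A, B, C, D, E, F, G, K, O} on the other; every edge crosses between the two sides.

Yes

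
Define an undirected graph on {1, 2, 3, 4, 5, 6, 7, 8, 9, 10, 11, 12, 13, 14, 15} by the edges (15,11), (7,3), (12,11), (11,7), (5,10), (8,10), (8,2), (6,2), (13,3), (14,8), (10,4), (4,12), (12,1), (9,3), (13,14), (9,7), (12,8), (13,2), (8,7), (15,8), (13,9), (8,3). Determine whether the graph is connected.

Yes

A breadth-first search from 1 visits 1, 12, 8, 11, 4, 7, 10, 14, 15, 2, 3, 9, 5, 13, 6 — all 15 vertices — so the graph is connected.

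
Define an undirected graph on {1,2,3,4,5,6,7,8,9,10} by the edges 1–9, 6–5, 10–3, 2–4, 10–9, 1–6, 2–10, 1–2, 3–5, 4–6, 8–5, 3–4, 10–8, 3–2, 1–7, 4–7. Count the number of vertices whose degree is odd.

2

Degrees: 1:4, 2:4, 3:4, 4:4, 5:3, 6:3, 7:2, 8:2, 9:2, 10:4
Odd-degree vertices: 5, 6.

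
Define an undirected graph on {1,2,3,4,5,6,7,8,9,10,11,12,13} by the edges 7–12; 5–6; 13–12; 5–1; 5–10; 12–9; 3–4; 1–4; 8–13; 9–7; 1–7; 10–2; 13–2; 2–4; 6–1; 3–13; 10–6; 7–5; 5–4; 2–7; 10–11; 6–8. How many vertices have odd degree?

Degrees: 1:4, 2:4, 3:2, 4:4, 5:5, 6:4, 7:5, 8:2, 9:2, 10:4, 11:1, 12:3, 13:4
Odd-degree vertices: 5, 7, 11, 12.

4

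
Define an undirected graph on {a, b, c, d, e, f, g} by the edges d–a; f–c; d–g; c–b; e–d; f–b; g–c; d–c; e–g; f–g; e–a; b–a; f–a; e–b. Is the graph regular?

Degrees: a:4, b:4, c:4, d:4, e:4, f:4, g:4
All degrees equal 4; the graph is regular.

Yes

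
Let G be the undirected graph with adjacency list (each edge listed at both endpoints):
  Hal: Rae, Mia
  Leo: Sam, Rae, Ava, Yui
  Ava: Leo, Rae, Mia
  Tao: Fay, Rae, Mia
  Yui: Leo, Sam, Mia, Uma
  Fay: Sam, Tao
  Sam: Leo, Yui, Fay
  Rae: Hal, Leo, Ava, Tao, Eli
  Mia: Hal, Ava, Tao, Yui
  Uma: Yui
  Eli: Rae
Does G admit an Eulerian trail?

Degrees: Hal:2, Leo:4, Ava:3, Tao:3, Yui:4, Fay:2, Sam:3, Rae:5, Mia:4, Uma:1, Eli:1
Odd-degree vertices: Ava, Tao, Sam, Rae, Uma, Eli (6 total).
An Eulerian trail requires 0 or 2 odd-degree vertices; here there are 6.

No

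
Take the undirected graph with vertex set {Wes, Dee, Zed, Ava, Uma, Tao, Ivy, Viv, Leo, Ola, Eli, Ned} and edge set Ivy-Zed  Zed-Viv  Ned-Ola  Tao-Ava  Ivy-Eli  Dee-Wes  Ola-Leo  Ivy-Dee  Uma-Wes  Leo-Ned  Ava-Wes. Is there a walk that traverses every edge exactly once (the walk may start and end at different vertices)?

Degrees: Wes:3, Dee:2, Zed:2, Ava:2, Uma:1, Tao:1, Ivy:3, Viv:1, Leo:2, Ola:2, Eli:1, Ned:2
Odd-degree vertices: Wes, Uma, Tao, Ivy, Viv, Eli (6 total).
An Eulerian trail requires 0 or 2 odd-degree vertices; here there are 6.

No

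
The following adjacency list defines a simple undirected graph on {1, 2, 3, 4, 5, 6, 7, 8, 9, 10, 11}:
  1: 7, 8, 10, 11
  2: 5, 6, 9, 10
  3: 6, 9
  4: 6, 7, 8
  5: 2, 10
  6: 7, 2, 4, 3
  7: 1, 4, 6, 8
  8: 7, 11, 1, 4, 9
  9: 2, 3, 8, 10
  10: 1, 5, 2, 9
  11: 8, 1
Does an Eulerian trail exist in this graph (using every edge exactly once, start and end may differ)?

Degrees: 1:4, 2:4, 3:2, 4:3, 5:2, 6:4, 7:4, 8:5, 9:4, 10:4, 11:2
Odd-degree vertices: 4, 8 (2 total).
The non-isolated vertices are connected and exactly 2 have odd degree, so an Eulerian trail exists (from 4 to 8).

Yes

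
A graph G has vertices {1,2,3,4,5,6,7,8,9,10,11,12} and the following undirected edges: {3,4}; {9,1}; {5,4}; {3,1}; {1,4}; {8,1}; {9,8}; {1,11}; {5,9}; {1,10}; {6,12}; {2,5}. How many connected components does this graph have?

Component: {7}
Component: {6, 12}
Component: {1, 2, 3, 4, 5, 8, 9, 10, 11}

3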